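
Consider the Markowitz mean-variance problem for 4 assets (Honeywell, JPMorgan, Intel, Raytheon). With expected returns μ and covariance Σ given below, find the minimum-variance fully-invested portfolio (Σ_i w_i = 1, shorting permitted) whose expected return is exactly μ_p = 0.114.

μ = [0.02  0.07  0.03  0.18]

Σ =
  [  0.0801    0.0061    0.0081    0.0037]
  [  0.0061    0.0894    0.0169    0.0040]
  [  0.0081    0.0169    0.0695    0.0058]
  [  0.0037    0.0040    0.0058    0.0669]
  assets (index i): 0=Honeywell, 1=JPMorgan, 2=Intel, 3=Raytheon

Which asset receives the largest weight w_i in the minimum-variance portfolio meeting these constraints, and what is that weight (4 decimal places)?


x=Σ⁻¹μ = [0.0735  0.6514  0.0441  2.6438]
y=Σ⁻¹𝟙 = [10.2469  7.9820  10.1665  13.0223]
a=μᵀx=0.524263  b=𝟙ᵀx=3.412690  c=𝟙ᵀy=41.417765  D=ac−b²=10.067345
λ₁=(c·0.114−b)/D = (41.417765·0.114−3.412690)/10.067345 = 0.130018
λ₂=(a−b·0.114)/D = (0.524263−3.412690·0.114)/10.067345 = 0.013431
w* = 0.130018·x + 0.013431·y:
  w_0 = 0.130018·0.0735 + 0.013431·10.2469 = 0.1472  (Honeywell)
  w_1 = 0.130018·0.6514 + 0.013431·7.9820 = 0.1919  (JPMorgan)
  w_2 = 0.130018·0.0441 + 0.013431·10.1665 = 0.1423  (Intel)
  w_3 = 0.130018·2.6438 + 0.013431·13.0223 = 0.5186  (Raytheon)
Σw_i=1.0000  μᵀw=0.1140
σ²=wᵀΣw=λ₁·μ_p+λ₂ = 0.130018·0.114 + 0.013431 = 0.028253 ≈ 0.0283

Raytheon (0.5186)


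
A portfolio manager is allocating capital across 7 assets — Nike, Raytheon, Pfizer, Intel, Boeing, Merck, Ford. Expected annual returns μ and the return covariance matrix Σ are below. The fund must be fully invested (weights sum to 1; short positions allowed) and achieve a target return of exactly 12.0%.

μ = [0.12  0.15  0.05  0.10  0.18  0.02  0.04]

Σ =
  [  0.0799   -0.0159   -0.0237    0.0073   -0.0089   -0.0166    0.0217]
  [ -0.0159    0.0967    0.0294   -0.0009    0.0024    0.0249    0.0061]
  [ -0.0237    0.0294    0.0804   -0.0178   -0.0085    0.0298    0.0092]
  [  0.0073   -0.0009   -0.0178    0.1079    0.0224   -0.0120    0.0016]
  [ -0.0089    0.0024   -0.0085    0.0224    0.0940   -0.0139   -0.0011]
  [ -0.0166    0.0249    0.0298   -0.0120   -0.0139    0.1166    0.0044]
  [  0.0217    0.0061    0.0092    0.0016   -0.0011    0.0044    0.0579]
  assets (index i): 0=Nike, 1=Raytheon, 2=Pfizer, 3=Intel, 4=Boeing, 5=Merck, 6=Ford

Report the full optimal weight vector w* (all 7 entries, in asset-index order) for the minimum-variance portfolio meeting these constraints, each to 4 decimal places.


u=Σ⁻¹μ = [2.5446  1.5542  1.1268  0.5503  2.1162  0.2454  -0.5993]
v=Σ⁻¹𝟙 = [18.8189  6.0183  15.2673  8.7131  12.8675  8.2524  6.5347]
a=μᵀu=1.011702  b=𝟙ᵀu=7.538268  c=𝟙ᵀv=76.472213  D=ac−b²=20.541607
λ₁=(c·0.120−b)/D = (76.472213·0.120−7.538268)/20.541607 = 0.079760
λ₂=(a−b·0.120)/D = (1.011702−7.538268·0.120)/20.541607 = 0.005214
w* = 0.079760·u + 0.005214·v:
  w_0 = 0.079760·2.5446 + 0.005214·18.8189 = 0.3011  (Nike)
  w_1 = 0.079760·1.5542 + 0.005214·6.0183 = 0.1553  (Raytheon)
  w_2 = 0.079760·1.1268 + 0.005214·15.2673 = 0.1695  (Pfizer)
  w_3 = 0.079760·0.5503 + 0.005214·8.7131 = 0.0893  (Intel)
  w_4 = 0.079760·2.1162 + 0.005214·12.8675 = 0.2359  (Boeing)
  w_5 = 0.079760·0.2454 + 0.005214·8.2524 = 0.0626  (Merck)
  w_6 = 0.079760·-0.5993 + 0.005214·6.5347 = -0.0137  (Ford)
Σw_i=1.0000  μᵀw=0.1200
σ²=wᵀΣw=λ₁·μ_p+λ₂ = 0.079760·0.120 + 0.005214 = 0.014785 ≈ 0.0148

0.3011  0.1553  0.1695  0.0893  0.2359  0.0626  -0.0137


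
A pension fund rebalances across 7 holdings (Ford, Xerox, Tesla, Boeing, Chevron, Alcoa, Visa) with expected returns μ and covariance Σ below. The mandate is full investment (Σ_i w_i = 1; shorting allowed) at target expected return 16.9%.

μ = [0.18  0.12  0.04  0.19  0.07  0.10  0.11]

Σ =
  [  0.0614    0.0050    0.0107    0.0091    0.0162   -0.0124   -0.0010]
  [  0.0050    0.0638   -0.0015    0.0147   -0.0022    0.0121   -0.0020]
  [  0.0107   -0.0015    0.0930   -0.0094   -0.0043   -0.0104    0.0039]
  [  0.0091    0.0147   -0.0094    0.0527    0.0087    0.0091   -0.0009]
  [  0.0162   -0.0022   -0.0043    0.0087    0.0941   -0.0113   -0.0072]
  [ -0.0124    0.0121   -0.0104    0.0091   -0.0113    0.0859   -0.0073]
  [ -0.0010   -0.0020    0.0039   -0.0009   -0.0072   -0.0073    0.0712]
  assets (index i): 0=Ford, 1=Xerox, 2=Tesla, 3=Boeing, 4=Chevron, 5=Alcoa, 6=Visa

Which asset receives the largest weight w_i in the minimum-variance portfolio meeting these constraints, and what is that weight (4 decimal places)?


u=Σ⁻¹μ = [2.5693  0.8671  0.5239  2.7382  0.3969  1.3909  1.7940]
v=Σ⁻¹𝟙 = [11.8249  10.3235  12.2830  12.0619  11.3570  15.0141  16.6685]
a=μᵀu=1.471950  b=𝟙ᵀu=10.280332  c=𝟙ᵀv=89.532971  D=ac−b²=26.102848
λ₁=(c·0.169−b)/D = (89.532971·0.169−10.280332)/26.102848 = 0.185832
λ₂=(a−b·0.169)/D = (1.471950−10.280332·0.169)/26.102848 = -0.010168
w* = 0.185832·u + -0.010168·v:
  w_0 = 0.185832·2.5693 + -0.010168·11.8249 = 0.3572  (Ford)
  w_1 = 0.185832·0.8671 + -0.010168·10.3235 = 0.0562  (Xerox)
  w_2 = 0.185832·0.5239 + -0.010168·12.2830 = -0.0275  (Tesla)
  w_3 = 0.185832·2.7382 + -0.010168·12.0619 = 0.3862  (Boeing)
  w_4 = 0.185832·0.3969 + -0.010168·11.3570 = -0.0417  (Chevron)
  w_5 = 0.185832·1.3909 + -0.010168·15.0141 = 0.1058  (Alcoa)
  w_6 = 0.185832·1.7940 + -0.010168·16.6685 = 0.1639  (Visa)
Σw_i=1.0000  μᵀw=0.1690
σ²=wᵀΣw=λ₁·μ_p+λ₂ = 0.185832·0.169 + -0.010168 = 0.021237 ≈ 0.0212

Boeing (0.3862)


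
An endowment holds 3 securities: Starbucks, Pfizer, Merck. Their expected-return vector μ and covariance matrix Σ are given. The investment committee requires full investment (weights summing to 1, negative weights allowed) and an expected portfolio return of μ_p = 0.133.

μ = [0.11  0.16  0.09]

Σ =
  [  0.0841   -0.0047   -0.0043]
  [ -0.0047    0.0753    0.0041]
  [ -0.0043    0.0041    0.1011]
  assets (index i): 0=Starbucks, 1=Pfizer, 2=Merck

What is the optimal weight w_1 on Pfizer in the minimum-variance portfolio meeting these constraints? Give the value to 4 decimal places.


0.5245

p=Σ⁻¹μ = [1.4734  2.1697  0.8649]
q=Σ⁻¹𝟙 = [13.1548  13.5622  9.9007]
a=μᵀp=0.587072  b=𝟙ᵀp=4.508040  c=𝟙ᵀq=36.617669  D=ac−b²=1.174789
λ₁=(c·0.133−b)/D = (36.617669·0.133−4.508040)/1.174789 = 0.308234
λ₂=(a−b·0.133)/D = (0.587072−4.508040·0.133)/1.174789 = -0.010638
w* = 0.308234·p + -0.010638·q:
  w_0 = 0.308234·1.4734 + -0.010638·13.1548 = 0.3142  (Starbucks)
  w_1 = 0.308234·2.1697 + -0.010638·13.5622 = 0.5245  (Pfizer)
  w_2 = 0.308234·0.8649 + -0.010638·9.9007 = 0.1613  (Merck)
Σw_i=1.0000  μᵀw=0.1330
σ²=wᵀΣw=λ₁·μ_p+λ₂ = 0.308234·0.133 + -0.010638 = 0.030357 ≈ 0.0304


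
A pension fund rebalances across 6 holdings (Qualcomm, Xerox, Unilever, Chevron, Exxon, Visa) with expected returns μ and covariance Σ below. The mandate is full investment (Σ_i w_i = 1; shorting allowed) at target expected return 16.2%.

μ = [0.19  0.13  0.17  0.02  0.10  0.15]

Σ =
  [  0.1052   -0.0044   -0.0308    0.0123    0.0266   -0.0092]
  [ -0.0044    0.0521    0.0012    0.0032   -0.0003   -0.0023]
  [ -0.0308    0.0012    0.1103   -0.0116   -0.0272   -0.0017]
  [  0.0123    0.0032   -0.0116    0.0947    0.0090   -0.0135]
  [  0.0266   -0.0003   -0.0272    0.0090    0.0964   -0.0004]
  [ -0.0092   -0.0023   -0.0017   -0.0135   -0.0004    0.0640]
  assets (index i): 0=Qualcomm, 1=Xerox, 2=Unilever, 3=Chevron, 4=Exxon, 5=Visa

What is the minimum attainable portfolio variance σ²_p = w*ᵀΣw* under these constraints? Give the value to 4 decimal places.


g=Σ⁻¹μ = [2.6331  2.7698  2.5890  0.4211  1.0230  2.9858]
h=Σ⁻¹𝟙 = [13.0093  20.1558  16.6877  12.2743  10.4975  21.3174]
a=μᵀg=1.859079  b=𝟙ᵀg=12.421784  c=𝟙ᵀh=93.942026  D=ac−b²=20.344943
λ₁=(c·0.162−b)/D = (93.942026·0.162−12.421784)/20.344943 = 0.137470
λ₂=(a−b·0.162)/D = (1.859079−12.421784·0.162)/20.344943 = -0.007533
w* = 0.137470·g + -0.007533·h:
  w_0 = 0.137470·2.6331 + -0.007533·13.0093 = 0.2640  (Qualcomm)
  w_1 = 0.137470·2.7698 + -0.007533·20.1558 = 0.2289  (Xerox)
  w_2 = 0.137470·2.5890 + -0.007533·16.6877 = 0.2302  (Unilever)
  w_3 = 0.137470·0.4211 + -0.007533·12.2743 = -0.0346  (Chevron)
  w_4 = 0.137470·1.0230 + -0.007533·10.4975 = 0.0616  (Exxon)
  w_5 = 0.137470·2.9858 + -0.007533·21.3174 = 0.2499  (Visa)
Σw_i=1.0000  μᵀw=0.1620
σ²=wᵀΣw=λ₁·μ_p+λ₂ = 0.137470·0.162 + -0.007533 = 0.014738 ≈ 0.0147

0.0147


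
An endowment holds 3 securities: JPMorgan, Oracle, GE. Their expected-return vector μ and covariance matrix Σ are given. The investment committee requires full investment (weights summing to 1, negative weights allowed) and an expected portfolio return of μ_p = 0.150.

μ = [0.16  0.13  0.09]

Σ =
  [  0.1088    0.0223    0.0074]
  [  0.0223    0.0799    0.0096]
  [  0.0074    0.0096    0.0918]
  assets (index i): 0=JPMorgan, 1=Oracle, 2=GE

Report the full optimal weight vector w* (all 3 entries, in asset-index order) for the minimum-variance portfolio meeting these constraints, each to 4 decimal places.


0.6237  0.4085  -0.0322

p=Σ⁻¹μ = [1.1711  1.2089  0.7596]
q=Σ⁻¹𝟙 = [6.5971  9.5495  9.3628]
a=μᵀp=0.412902  b=𝟙ᵀp=3.139616  c=𝟙ᵀq=25.509360  D=ac−b²=0.675672
λ₁=(c·0.150−b)/D = (25.509360·0.150−3.139616)/0.675672 = 1.016451
λ₂=(a−b·0.150)/D = (0.412902−3.139616·0.150)/0.675672 = -0.085900
w* = 1.016451·p + -0.085900·q:
  w_0 = 1.016451·1.1711 + -0.085900·6.5971 = 0.6237  (JPMorgan)
  w_1 = 1.016451·1.2089 + -0.085900·9.5495 = 0.4085  (Oracle)
  w_2 = 1.016451·0.7596 + -0.085900·9.3628 = -0.0322  (GE)
Σw_i=1.0000  μᵀw=0.1500
σ²=wᵀΣw=λ₁·μ_p+λ₂ = 1.016451·0.150 + -0.085900 = 0.066567 ≈ 0.0666


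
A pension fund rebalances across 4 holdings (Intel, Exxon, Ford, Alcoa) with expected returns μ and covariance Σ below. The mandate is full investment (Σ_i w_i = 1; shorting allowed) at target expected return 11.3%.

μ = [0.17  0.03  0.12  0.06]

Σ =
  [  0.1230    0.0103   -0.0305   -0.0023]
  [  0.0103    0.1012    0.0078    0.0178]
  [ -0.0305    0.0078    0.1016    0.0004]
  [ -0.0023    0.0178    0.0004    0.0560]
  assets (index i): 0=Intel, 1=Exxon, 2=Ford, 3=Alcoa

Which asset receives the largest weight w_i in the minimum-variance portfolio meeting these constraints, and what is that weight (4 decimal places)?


x=Σ⁻¹μ = [1.8597  -0.2411  1.7531  1.2119]
y=Σ⁻¹𝟙 = [11.2053  4.8204  12.7705  16.6939]
a=μᵀx=0.592002  b=𝟙ᵀx=4.583603  c=𝟙ᵀy=45.490102  D=ac−b²=5.920796
λ₁=(c·0.113−b)/D = (45.490102·0.113−4.583603)/5.920796 = 0.094038
λ₂=(a−b·0.113)/D = (0.592002−4.583603·0.113)/5.920796 = 0.012508
w* = 0.094038·x + 0.012508·y:
  w_0 = 0.094038·1.8597 + 0.012508·11.2053 = 0.3150  (Intel)
  w_1 = 0.094038·-0.2411 + 0.012508·4.8204 = 0.0376  (Exxon)
  w_2 = 0.094038·1.7531 + 0.012508·12.7705 = 0.3246  (Ford)
  w_3 = 0.094038·1.2119 + 0.012508·16.6939 = 0.3228  (Alcoa)
Σw_i=1.0000  μᵀw=0.1130
σ²=wᵀΣw=λ₁·μ_p+λ₂ = 0.094038·0.113 + 0.012508 = 0.023134 ≈ 0.0231

Ford (0.3246)


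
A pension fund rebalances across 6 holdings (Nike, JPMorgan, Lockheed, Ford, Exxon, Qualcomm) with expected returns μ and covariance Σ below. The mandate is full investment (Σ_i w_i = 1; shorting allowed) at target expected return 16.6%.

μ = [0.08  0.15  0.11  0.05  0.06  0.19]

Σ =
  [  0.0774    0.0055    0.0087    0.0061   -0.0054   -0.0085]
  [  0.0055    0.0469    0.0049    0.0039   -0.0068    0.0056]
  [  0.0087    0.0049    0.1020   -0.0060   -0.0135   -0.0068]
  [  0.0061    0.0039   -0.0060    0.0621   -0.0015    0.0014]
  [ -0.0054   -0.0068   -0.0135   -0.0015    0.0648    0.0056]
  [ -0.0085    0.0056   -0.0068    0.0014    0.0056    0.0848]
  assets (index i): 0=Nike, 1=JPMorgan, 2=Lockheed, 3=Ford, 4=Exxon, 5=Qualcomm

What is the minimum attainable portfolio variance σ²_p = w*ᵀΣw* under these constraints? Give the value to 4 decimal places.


p=Σ⁻¹μ = [0.9765  2.8487  1.2226  0.6337  1.3901  2.1461]
q=Σ⁻¹𝟙 = [11.6327  19.0432  12.2213  15.1866  20.3394  11.0870]
a=μᵀp=1.162758  b=𝟙ᵀp=9.217675  c=𝟙ᵀq=89.510258  D=ac−b²=19.113200
λ₁=(c·0.166−b)/D = (89.510258·0.166−9.217675)/19.113200 = 0.295138
λ₂=(a−b·0.166)/D = (1.162758−9.217675·0.166)/19.113200 = -0.019221
w* = 0.295138·p + -0.019221·q:
  w_0 = 0.295138·0.9765 + -0.019221·11.6327 = 0.0646  (Nike)
  w_1 = 0.295138·2.8487 + -0.019221·19.0432 = 0.4747  (JPMorgan)
  w_2 = 0.295138·1.2226 + -0.019221·12.2213 = 0.1259  (Lockheed)
  w_3 = 0.295138·0.6337 + -0.019221·15.1866 = -0.1049  (Ford)
  w_4 = 0.295138·1.3901 + -0.019221·20.3394 = 0.0193  (Exxon)
  w_5 = 0.295138·2.1461 + -0.019221·11.0870 = 0.4203  (Qualcomm)
Σw_i=1.0000  μᵀw=0.1660
σ²=wᵀΣw=λ₁·μ_p+λ₂ = 0.295138·0.166 + -0.019221 = 0.029772 ≈ 0.0298

0.0298


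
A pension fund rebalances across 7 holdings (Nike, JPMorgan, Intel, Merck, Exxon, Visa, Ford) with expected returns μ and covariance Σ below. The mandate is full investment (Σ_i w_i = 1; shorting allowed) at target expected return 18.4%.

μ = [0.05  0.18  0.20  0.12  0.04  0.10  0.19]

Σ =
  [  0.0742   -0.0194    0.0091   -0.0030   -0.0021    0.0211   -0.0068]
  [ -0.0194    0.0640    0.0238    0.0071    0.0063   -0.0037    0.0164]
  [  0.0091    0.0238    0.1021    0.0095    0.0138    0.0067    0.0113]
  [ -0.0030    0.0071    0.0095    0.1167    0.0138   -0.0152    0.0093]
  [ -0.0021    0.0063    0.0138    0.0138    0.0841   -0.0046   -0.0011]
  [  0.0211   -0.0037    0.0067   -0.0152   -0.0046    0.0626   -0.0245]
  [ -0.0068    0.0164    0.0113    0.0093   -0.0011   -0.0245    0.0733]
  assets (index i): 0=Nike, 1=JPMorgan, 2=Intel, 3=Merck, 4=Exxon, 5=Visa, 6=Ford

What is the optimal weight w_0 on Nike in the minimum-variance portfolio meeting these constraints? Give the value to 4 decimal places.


-0.0669

x=Σ⁻¹μ = [0.6042  1.9811  0.8155  0.9632  0.2421  2.8102  2.8999]
y=Σ⁻¹𝟙 = [13.2739  14.4186  -0.5496  8.1922  11.3542  22.4194  18.3572]
a=μᵀx=1.507173  b=𝟙ᵀx=10.316177  c=𝟙ᵀy=87.466040  D=ac−b²=25.402948
λ₁=(c·0.184−b)/D = (87.466040·0.184−10.316177)/25.402948 = 0.227437
λ₂=(a−b·0.184)/D = (1.507173−10.316177·0.184)/25.402948 = -0.015392
w* = 0.227437·x + -0.015392·y:
  w_0 = 0.227437·0.6042 + -0.015392·13.2739 = -0.0669  (Nike)
  w_1 = 0.227437·1.9811 + -0.015392·14.4186 = 0.2286  (JPMorgan)
  w_2 = 0.227437·0.8155 + -0.015392·-0.5496 = 0.1939  (Intel)
  w_3 = 0.227437·0.9632 + -0.015392·8.1922 = 0.0930  (Merck)
  w_4 = 0.227437·0.2421 + -0.015392·11.3542 = -0.1197  (Exxon)
  w_5 = 0.227437·2.8102 + -0.015392·22.4194 = 0.2941  (Visa)
  w_6 = 0.227437·2.8999 + -0.015392·18.3572 = 0.3770  (Ford)
Σw_i=1.0000  μᵀw=0.1840
σ²=wᵀΣw=λ₁·μ_p+λ₂ = 0.227437·0.184 + -0.015392 = 0.026456 ≈ 0.0265


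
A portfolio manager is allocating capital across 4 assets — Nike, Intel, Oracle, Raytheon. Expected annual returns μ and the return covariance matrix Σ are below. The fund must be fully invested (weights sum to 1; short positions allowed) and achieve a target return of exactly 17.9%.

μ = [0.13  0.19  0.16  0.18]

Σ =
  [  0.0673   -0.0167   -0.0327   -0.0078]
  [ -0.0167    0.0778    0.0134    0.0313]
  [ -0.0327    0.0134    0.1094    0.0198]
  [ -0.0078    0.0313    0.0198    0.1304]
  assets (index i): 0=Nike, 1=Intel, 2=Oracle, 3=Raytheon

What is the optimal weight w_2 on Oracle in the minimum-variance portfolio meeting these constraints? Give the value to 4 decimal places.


0.1231

u=Σ⁻¹μ = [3.6873  2.6046  2.1275  0.6527]
v=Σ⁻¹𝟙 = [25.8942  14.4955  14.4641  3.5420]
a=μᵀu=1.432124  b=𝟙ᵀu=9.072194  c=𝟙ᵀv=58.395714  D=ac−b²=1.325174
λ₁=(c·0.179−b)/D = (58.395714·0.179−9.072194)/1.325174 = 1.041855
λ₂=(a−b·0.179)/D = (1.432124−9.072194·0.179)/1.325174 = -0.144735
w* = 1.041855·u + -0.144735·v:
  w_0 = 1.041855·3.6873 + -0.144735·25.8942 = 0.0939  (Nike)
  w_1 = 1.041855·2.6046 + -0.144735·14.4955 = 0.6156  (Intel)
  w_2 = 1.041855·2.1275 + -0.144735·14.4641 = 0.1231  (Oracle)
  w_3 = 1.041855·0.6527 + -0.144735·3.5420 = 0.1674  (Raytheon)
Σw_i=1.0000  μᵀw=0.1790
σ²=wᵀΣw=λ₁·μ_p+λ₂ = 1.041855·0.179 + -0.144735 = 0.041757 ≈ 0.0418


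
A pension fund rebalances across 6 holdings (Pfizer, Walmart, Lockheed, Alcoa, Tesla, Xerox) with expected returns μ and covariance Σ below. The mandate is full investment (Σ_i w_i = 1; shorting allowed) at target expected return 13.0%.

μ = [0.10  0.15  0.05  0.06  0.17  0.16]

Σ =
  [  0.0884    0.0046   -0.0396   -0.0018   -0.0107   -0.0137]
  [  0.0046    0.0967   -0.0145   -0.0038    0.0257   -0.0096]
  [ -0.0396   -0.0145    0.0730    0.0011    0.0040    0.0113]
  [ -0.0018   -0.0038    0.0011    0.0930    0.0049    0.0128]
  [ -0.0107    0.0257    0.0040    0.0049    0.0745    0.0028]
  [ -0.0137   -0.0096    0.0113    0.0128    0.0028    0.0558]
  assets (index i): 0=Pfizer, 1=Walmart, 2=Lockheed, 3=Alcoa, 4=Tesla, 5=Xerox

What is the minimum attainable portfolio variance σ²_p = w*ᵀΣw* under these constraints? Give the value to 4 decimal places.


0.0118

u=Σ⁻¹μ = [2.5888  1.5220  1.7791  0.1868  1.8981  3.2664]
v=Σ⁻¹𝟙 = [27.2510  12.6210  27.3892  8.3428  10.2567  18.8082]
a=μᵀu=1.432645  b=𝟙ᵀu=11.241233  c=𝟙ᵀv=104.668903  D=ac−b²=23.588070
λ₁=(c·0.130−b)/D = (104.668903·0.130−11.241233)/23.588070 = 0.100293
λ₂=(a−b·0.130)/D = (1.432645−11.241233·0.130)/23.588070 = -0.001217
w* = 0.100293·u + -0.001217·v:
  w_0 = 0.100293·2.5888 + -0.001217·27.2510 = 0.2265  (Pfizer)
  w_1 = 0.100293·1.5220 + -0.001217·12.6210 = 0.1373  (Walmart)
  w_2 = 0.100293·1.7791 + -0.001217·27.3892 = 0.1451  (Lockheed)
  w_3 = 0.100293·0.1868 + -0.001217·8.3428 = 0.0086  (Alcoa)
  w_4 = 0.100293·1.8981 + -0.001217·10.2567 = 0.1779  (Tesla)
  w_5 = 0.100293·3.2664 + -0.001217·18.8082 = 0.3047  (Xerox)
Σw_i=1.0000  μᵀw=0.1300
σ²=wᵀΣw=λ₁·μ_p+λ₂ = 0.100293·0.130 + -0.001217 = 0.011821 ≈ 0.0118


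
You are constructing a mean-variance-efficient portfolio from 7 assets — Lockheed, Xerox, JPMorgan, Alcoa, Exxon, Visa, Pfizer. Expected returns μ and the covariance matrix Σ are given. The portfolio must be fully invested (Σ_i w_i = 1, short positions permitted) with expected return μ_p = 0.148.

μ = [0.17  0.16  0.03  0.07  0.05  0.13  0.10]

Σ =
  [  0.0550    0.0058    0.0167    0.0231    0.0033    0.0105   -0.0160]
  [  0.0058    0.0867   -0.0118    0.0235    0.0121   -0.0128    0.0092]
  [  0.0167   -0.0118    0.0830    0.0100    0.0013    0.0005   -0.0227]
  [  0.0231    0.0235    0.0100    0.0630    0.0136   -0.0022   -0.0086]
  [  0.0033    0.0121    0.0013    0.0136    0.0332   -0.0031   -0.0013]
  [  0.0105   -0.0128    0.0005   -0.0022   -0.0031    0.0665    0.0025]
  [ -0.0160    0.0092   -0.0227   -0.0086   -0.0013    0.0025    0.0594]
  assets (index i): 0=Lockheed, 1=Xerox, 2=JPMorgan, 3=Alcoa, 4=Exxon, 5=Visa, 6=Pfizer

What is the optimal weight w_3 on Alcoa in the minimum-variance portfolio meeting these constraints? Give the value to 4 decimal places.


-0.1177

u=Σ⁻¹μ = [3.3128  1.7524  0.6600  -0.7013  1.0524  1.6995  2.4066]
v=Σ⁻¹𝟙 = [14.1260  7.5280  16.5221  3.7033  26.1908  14.4871  26.2877]
a=μᵀu=1.328486  b=𝟙ᵀu=10.182438  c=𝟙ᵀv=108.845072  D=ac−b²=40.917140
λ₁=(c·0.148−b)/D = (108.845072·0.148−10.182438)/40.917140 = 0.144845
λ₂=(a−b·0.148)/D = (1.328486−10.182438·0.148)/40.917140 = -0.004363
w* = 0.144845·u + -0.004363·v:
  w_0 = 0.144845·3.3128 + -0.004363·14.1260 = 0.4182  (Lockheed)
  w_1 = 0.144845·1.7524 + -0.004363·7.5280 = 0.2210  (Xerox)
  w_2 = 0.144845·0.6600 + -0.004363·16.5221 = 0.0235  (JPMorgan)
  w_3 = 0.144845·-0.7013 + -0.004363·3.7033 = -0.1177  (Alcoa)
  w_4 = 0.144845·1.0524 + -0.004363·26.1908 = 0.0382  (Exxon)
  w_5 = 0.144845·1.6995 + -0.004363·14.4871 = 0.1830  (Visa)
  w_6 = 0.144845·2.4066 + -0.004363·26.2877 = 0.2339  (Pfizer)
Σw_i=1.0000  μᵀw=0.1480
σ²=wᵀΣw=λ₁·μ_p+λ₂ = 0.144845·0.148 + -0.004363 = 0.017074 ≈ 0.0171


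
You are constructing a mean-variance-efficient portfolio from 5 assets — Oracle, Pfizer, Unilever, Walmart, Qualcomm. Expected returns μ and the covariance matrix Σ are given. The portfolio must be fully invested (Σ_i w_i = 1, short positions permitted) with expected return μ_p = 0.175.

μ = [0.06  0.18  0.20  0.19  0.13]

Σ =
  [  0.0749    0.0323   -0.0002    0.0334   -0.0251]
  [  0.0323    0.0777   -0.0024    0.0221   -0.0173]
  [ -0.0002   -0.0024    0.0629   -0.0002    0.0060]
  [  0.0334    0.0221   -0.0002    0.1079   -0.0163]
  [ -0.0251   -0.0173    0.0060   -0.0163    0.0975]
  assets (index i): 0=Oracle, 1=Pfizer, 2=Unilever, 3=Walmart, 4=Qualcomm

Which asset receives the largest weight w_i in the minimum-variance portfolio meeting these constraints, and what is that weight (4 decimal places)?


Unilever (0.3332)

p=Σ⁻¹μ = [-0.4194  2.5091  3.1119  1.6476  1.7545]
q=Σ⁻¹𝟙 = [11.3603  10.2726  14.9066  5.9532  15.0816]
a=μᵀp=1.589991  b=𝟙ᵀp=8.603742  c=𝟙ᵀq=57.574409  D=ac−b²=17.518437
λ₁=(c·0.175−b)/D = (57.574409·0.175−8.603742)/17.518437 = 0.084013
λ₂=(a−b·0.175)/D = (1.589991−8.603742·0.175)/17.518437 = 0.004814
w* = 0.084013·p + 0.004814·q:
  w_0 = 0.084013·-0.4194 + 0.004814·11.3603 = 0.0195  (Oracle)
  w_1 = 0.084013·2.5091 + 0.004814·10.2726 = 0.2603  (Pfizer)
  w_2 = 0.084013·3.1119 + 0.004814·14.9066 = 0.3332  (Unilever)
  w_3 = 0.084013·1.6476 + 0.004814·5.9532 = 0.1671  (Walmart)
  w_4 = 0.084013·1.7545 + 0.004814·15.0816 = 0.2200  (Qualcomm)
Σw_i=1.0000  μᵀw=0.1750
σ²=wᵀΣw=λ₁·μ_p+λ₂ = 0.084013·0.175 + 0.004814 = 0.019516 ≈ 0.0195


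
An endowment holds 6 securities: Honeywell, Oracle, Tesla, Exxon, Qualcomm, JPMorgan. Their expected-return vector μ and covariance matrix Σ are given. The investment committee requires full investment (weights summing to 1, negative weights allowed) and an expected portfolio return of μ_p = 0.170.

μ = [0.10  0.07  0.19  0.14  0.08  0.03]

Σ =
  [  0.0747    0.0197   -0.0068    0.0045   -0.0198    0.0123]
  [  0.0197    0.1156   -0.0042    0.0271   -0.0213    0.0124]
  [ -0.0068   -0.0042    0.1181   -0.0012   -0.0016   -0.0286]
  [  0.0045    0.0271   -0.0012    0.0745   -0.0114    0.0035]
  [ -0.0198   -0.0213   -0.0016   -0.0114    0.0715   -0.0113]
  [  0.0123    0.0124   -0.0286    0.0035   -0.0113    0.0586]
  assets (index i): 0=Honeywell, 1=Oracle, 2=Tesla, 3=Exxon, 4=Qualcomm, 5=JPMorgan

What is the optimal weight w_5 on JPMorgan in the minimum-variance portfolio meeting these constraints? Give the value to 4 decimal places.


p=Σ⁻¹μ = [1.7192  0.1729  2.1188  2.0218  2.2472  1.4612]
q=Σ⁻¹𝟙 = [15.4654  5.6221  16.0429  13.5761  26.3762  24.7342]
a=μᵀp=1.093252  b=𝟙ᵀp=9.741006  c=𝟙ᵀq=101.816798  D=ac−b²=16.424211
λ₁=(c·0.170−b)/D = (101.816798·0.170−9.741006)/16.424211 = 0.460774
λ₂=(a−b·0.170)/D = (1.093252−9.741006·0.170)/16.424211 = -0.034262
w* = 0.460774·p + -0.034262·q:
  w_0 = 0.460774·1.7192 + -0.034262·15.4654 = 0.2623  (Honeywell)
  w_1 = 0.460774·0.1729 + -0.034262·5.6221 = -0.1130  (Oracle)
  w_2 = 0.460774·2.1188 + -0.034262·16.0429 = 0.4266  (Tesla)
  w_3 = 0.460774·2.0218 + -0.034262·13.5761 = 0.4665  (Exxon)
  w_4 = 0.460774·2.2472 + -0.034262·26.3762 = 0.1317  (Qualcomm)
  w_5 = 0.460774·1.4612 + -0.034262·24.7342 = -0.1742  (JPMorgan)
Σw_i=1.0000  μᵀw=0.1700
σ²=wᵀΣw=λ₁·μ_p+λ₂ = 0.460774·0.170 + -0.034262 = 0.044070 ≈ 0.0441

-0.1742


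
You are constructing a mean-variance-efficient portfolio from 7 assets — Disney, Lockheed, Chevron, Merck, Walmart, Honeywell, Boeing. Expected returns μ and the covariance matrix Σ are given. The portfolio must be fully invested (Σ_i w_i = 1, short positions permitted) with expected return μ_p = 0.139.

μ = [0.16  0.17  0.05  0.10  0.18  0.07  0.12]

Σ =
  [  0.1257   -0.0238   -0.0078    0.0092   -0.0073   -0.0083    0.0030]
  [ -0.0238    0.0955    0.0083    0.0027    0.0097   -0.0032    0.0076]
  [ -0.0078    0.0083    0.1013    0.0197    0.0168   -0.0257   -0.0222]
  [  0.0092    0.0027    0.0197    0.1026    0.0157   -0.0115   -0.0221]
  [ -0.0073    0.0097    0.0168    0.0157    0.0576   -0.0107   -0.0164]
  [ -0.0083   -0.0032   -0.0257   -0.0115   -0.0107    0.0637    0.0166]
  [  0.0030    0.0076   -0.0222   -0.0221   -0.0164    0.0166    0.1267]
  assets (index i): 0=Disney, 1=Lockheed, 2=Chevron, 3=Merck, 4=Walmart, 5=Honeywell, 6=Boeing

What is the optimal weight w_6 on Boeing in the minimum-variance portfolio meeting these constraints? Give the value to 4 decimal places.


0.1015

x=Σ⁻¹μ = [1.9167  1.8154  0.5838  0.5995  3.4453  2.0558  1.1763]
y=Σ⁻¹𝟙 = [12.7525  10.3961  14.0403  7.7733  18.5527  25.5016  9.8434]
a=μᵀx=1.609658  b=𝟙ᵀx=11.592876  c=𝟙ᵀy=98.859839  D=ac−b²=24.735750
λ₁=(c·0.139−b)/D = (98.859839·0.139−11.592876)/24.735750 = 0.086864
λ₂=(a−b·0.139)/D = (1.609658−11.592876·0.139)/24.735750 = -0.000071
w* = 0.086864·x + -0.000071·y:
  w_0 = 0.086864·1.9167 + -0.000071·12.7525 = 0.1656  (Disney)
  w_1 = 0.086864·1.8154 + -0.000071·10.3961 = 0.1570  (Lockheed)
  w_2 = 0.086864·0.5838 + -0.000071·14.0403 = 0.0497  (Chevron)
  w_3 = 0.086864·0.5995 + -0.000071·7.7733 = 0.0515  (Merck)
  w_4 = 0.086864·3.4453 + -0.000071·18.5527 = 0.2980  (Walmart)
  w_5 = 0.086864·2.0558 + -0.000071·25.5016 = 0.1768  (Honeywell)
  w_6 = 0.086864·1.1763 + -0.000071·9.8434 = 0.1015  (Boeing)
Σw_i=1.0000  μᵀw=0.1390
σ²=wᵀΣw=λ₁·μ_p+λ₂ = 0.086864·0.139 + -0.000071 = 0.012003 ≈ 0.0120


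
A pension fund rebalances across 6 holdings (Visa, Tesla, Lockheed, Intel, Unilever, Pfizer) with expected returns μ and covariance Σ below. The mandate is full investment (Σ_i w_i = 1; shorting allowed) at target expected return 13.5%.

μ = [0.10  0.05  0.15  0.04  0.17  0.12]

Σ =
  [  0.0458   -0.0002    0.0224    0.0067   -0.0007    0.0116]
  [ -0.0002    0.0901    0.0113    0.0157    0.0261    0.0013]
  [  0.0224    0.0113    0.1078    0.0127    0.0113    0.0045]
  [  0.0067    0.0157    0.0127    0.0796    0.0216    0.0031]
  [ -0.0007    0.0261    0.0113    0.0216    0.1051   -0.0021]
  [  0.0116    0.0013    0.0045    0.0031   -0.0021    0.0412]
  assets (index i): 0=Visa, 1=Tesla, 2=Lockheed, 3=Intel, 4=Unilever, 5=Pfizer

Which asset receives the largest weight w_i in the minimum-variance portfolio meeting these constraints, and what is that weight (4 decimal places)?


u=Σ⁻¹μ = [1.1483  -0.0205  0.9077  -0.2817  1.6424  2.5957]
v=Σ⁻¹𝟙 = [14.4727  7.3949  3.2012  6.8810  6.4044  19.4227]
a=μᵀu=0.829385  b=𝟙ᵀu=5.991916  c=𝟙ᵀv=57.777010  D=ac−b²=12.016297
λ₁=(c·0.135−b)/D = (57.777010·0.135−5.991916)/12.016297 = 0.150461
λ₂=(a−b·0.135)/D = (0.829385−5.991916·0.135)/12.016297 = 0.001704
w* = 0.150461·u + 0.001704·v:
  w_0 = 0.150461·1.1483 + 0.001704·14.4727 = 0.1974  (Visa)
  w_1 = 0.150461·-0.0205 + 0.001704·7.3949 = 0.0095  (Tesla)
  w_2 = 0.150461·0.9077 + 0.001704·3.2012 = 0.1420  (Lockheed)
  w_3 = 0.150461·-0.2817 + 0.001704·6.8810 = -0.0307  (Intel)
  w_4 = 0.150461·1.6424 + 0.001704·6.4044 = 0.2580  (Unilever)
  w_5 = 0.150461·2.5957 + 0.001704·19.4227 = 0.4237  (Pfizer)
Σw_i=1.0000  μᵀw=0.1350
σ²=wᵀΣw=λ₁·μ_p+λ₂ = 0.150461·0.135 + 0.001704 = 0.022016 ≈ 0.0220

Pfizer (0.4237)


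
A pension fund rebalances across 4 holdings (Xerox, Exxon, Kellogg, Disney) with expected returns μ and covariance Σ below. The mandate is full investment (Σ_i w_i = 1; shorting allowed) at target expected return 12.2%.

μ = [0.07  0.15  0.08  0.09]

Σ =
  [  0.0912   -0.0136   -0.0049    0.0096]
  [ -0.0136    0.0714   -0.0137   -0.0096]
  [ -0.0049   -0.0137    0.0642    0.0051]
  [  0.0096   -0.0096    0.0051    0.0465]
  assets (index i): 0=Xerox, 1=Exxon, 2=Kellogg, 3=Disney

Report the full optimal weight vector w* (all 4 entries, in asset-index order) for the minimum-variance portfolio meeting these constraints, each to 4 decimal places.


x=Σ⁻¹μ = [1.0776  2.9342  1.7859  2.1229]
y=Σ⁻¹𝟙 = [13.2408  23.2103  19.8409  21.3875]
a=μᵀx=0.849490  b=𝟙ᵀx=7.920545  c=𝟙ᵀy=77.679466  D=ac−b²=3.252927
λ₁=(c·0.122−b)/D = (77.679466·0.122−7.920545)/3.252927 = 0.478446
λ₂=(a−b·0.122)/D = (0.849490−7.920545·0.122)/3.252927 = -0.035911
w* = 0.478446·x + -0.035911·y:
  w_0 = 0.478446·1.0776 + -0.035911·13.2408 = 0.0401  (Xerox)
  w_1 = 0.478446·2.9342 + -0.035911·23.2103 = 0.5703  (Exxon)
  w_2 = 0.478446·1.7859 + -0.035911·19.8409 = 0.1419  (Kellogg)
  w_3 = 0.478446·2.1229 + -0.035911·21.3875 = 0.2477  (Disney)
Σw_i=1.0000  μᵀw=0.1220
σ²=wᵀΣw=λ₁·μ_p+λ₂ = 0.478446·0.122 + -0.035911 = 0.022459 ≈ 0.0225

0.0401  0.5703  0.1419  0.2477


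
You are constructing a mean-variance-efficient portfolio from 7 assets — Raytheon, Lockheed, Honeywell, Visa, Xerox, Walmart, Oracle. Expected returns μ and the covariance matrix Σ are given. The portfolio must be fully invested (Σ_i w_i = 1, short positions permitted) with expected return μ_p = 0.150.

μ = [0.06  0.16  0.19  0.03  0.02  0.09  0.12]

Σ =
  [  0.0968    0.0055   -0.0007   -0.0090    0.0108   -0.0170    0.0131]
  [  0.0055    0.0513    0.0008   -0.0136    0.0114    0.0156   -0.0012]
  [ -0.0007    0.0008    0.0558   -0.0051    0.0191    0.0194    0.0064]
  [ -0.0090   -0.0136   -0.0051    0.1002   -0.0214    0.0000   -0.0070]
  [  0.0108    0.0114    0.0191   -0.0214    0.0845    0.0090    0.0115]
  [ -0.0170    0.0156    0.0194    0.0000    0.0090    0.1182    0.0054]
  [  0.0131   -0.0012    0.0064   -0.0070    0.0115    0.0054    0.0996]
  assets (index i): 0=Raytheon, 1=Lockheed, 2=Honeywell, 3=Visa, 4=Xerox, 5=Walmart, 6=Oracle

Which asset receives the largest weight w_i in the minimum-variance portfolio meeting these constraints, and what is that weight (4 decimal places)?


Lockheed (0.3698)

u=Σ⁻¹μ = [0.4471  3.5766  3.7522  0.8692  -1.0619  -0.2336  1.1443]
v=Σ⁻¹𝟙 = [9.5913  19.9815  14.4719  16.4148  7.2684  3.8996  8.1925]
a=μᵀu=1.433150  b=𝟙ᵀu=8.494058  c=𝟙ᵀv=79.820032  D=ac−b²=42.245070
λ₁=(c·0.150−b)/D = (79.820032·0.150−8.494058)/42.245070 = 0.082352
λ₂=(a−b·0.150)/D = (1.433150−8.494058·0.150)/42.245070 = 0.003765
w* = 0.082352·u + 0.003765·v:
  w_0 = 0.082352·0.4471 + 0.003765·9.5913 = 0.0729  (Raytheon)
  w_1 = 0.082352·3.5766 + 0.003765·19.9815 = 0.3698  (Lockheed)
  w_2 = 0.082352·3.7522 + 0.003765·14.4719 = 0.3635  (Honeywell)
  w_3 = 0.082352·0.8692 + 0.003765·16.4148 = 0.1334  (Visa)
  w_4 = 0.082352·-1.0619 + 0.003765·7.2684 = -0.0601  (Xerox)
  w_5 = 0.082352·-0.2336 + 0.003765·3.8996 = -0.0046  (Walmart)
  w_6 = 0.082352·1.1443 + 0.003765·8.1925 = 0.1251  (Oracle)
Σw_i=1.0000  μᵀw=0.1500
σ²=wᵀΣw=λ₁·μ_p+λ₂ = 0.082352·0.150 + 0.003765 = 0.016117 ≈ 0.0161


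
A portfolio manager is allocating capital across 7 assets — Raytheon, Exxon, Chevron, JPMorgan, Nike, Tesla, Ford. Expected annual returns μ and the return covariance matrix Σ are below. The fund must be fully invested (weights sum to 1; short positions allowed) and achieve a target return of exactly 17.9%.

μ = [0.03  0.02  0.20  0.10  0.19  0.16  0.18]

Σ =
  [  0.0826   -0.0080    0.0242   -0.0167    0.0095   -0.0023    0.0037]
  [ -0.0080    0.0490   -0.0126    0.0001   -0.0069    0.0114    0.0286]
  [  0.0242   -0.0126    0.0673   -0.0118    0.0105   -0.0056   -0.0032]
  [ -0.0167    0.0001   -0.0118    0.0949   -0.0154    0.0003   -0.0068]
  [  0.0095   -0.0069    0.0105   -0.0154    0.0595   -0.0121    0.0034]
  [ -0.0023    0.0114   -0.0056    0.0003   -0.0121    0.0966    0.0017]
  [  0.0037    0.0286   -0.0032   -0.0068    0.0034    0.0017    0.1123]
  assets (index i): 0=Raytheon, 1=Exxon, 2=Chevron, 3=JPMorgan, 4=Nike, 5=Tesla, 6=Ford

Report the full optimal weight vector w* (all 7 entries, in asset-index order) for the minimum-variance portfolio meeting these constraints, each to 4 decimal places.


-0.0547  0.0041  0.2690  0.1653  0.2955  0.1829  0.1379

g=Σ⁻¹μ = [-0.5927  0.1772  3.2776  2.0557  3.6211  2.2294  1.6517]
h=Σ⁻¹𝟙 = [11.0822  25.2113  16.4440  18.2284  21.8974  11.2298  2.8583]
a=μᵀg=2.188886  b=𝟙ᵀg=12.420092  c=𝟙ᵀh=106.951375  D=ac−b²=79.845705
λ₁=(c·0.179−b)/D = (106.951375·0.179−12.420092)/79.845705 = 0.084215
λ₂=(a−b·0.179)/D = (2.188886−12.420092·0.179)/79.845705 = -0.000430
w* = 0.084215·g + -0.000430·h:
  w_0 = 0.084215·-0.5927 + -0.000430·11.0822 = -0.0547  (Raytheon)
  w_1 = 0.084215·0.1772 + -0.000430·25.2113 = 0.0041  (Exxon)
  w_2 = 0.084215·3.2776 + -0.000430·16.4440 = 0.2690  (Chevron)
  w_3 = 0.084215·2.0557 + -0.000430·18.2284 = 0.1653  (JPMorgan)
  w_4 = 0.084215·3.6211 + -0.000430·21.8974 = 0.2955  (Nike)
  w_5 = 0.084215·2.2294 + -0.000430·11.2298 = 0.1829  (Tesla)
  w_6 = 0.084215·1.6517 + -0.000430·2.8583 = 0.1379  (Ford)
Σw_i=1.0000  μᵀw=0.1790
σ²=wᵀΣw=λ₁·μ_p+λ₂ = 0.084215·0.179 + -0.000430 = 0.014645 ≈ 0.0146


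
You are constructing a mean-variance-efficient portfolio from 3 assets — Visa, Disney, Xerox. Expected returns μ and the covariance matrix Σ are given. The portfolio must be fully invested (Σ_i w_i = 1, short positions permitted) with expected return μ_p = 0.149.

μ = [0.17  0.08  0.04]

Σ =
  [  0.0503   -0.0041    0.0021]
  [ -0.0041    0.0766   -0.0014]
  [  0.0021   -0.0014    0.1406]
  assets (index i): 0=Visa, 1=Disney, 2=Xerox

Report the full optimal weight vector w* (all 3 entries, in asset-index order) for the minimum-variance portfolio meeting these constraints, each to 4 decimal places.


0.7712  0.2186  0.0102

g=Σ⁻¹μ = [3.4701  1.2346  0.2450]
h=Σ⁻¹𝟙 = [20.7558  14.2927  6.9447]
a=μᵀg=0.698488  b=𝟙ᵀg=4.949688  c=𝟙ᵀh=41.993181  D=ac−b²=4.832330
λ₁=(c·0.149−b)/D = (41.993181·0.149−4.949688)/4.832330 = 0.270531
λ₂=(a−b·0.149)/D = (0.698488−4.949688·0.149)/4.832330 = -0.008074
w* = 0.270531·g + -0.008074·h:
  w_0 = 0.270531·3.4701 + -0.008074·20.7558 = 0.7712  (Visa)
  w_1 = 0.270531·1.2346 + -0.008074·14.2927 = 0.2186  (Disney)
  w_2 = 0.270531·0.2450 + -0.008074·6.9447 = 0.0102  (Xerox)
Σw_i=1.0000  μᵀw=0.1490
σ²=wᵀΣw=λ₁·μ_p+λ₂ = 0.270531·0.149 + -0.008074 = 0.032235 ≈ 0.0322


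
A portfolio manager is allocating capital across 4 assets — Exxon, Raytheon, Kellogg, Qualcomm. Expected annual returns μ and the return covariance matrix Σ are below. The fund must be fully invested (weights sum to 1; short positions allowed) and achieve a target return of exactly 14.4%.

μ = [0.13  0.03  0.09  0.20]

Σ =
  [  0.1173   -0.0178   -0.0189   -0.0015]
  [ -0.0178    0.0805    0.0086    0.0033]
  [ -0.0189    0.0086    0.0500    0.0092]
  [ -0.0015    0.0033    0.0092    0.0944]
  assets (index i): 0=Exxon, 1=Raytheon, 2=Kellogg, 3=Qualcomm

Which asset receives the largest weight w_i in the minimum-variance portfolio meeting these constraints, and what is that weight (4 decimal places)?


Qualcomm (0.4031)

u=Σ⁻¹μ = [1.5096  0.4196  1.9417  1.9387]
v=Σ⁻¹𝟙 = [14.0634  12.8880  21.5788  8.2631]
a=μᵀu=0.771335  b=𝟙ᵀu=5.809607  c=𝟙ᵀv=56.793378  D=ac−b²=10.055197
λ₁=(c·0.144−b)/D = (56.793378·0.144−5.809607)/10.055197 = 0.235564
λ₂=(a−b·0.144)/D = (0.771335−5.809607·0.144)/10.055197 = -0.006489
w* = 0.235564·u + -0.006489·v:
  w_0 = 0.235564·1.5096 + -0.006489·14.0634 = 0.2643  (Exxon)
  w_1 = 0.235564·0.4196 + -0.006489·12.8880 = 0.0152  (Raytheon)
  w_2 = 0.235564·1.9417 + -0.006489·21.5788 = 0.3174  (Kellogg)
  w_3 = 0.235564·1.9387 + -0.006489·8.2631 = 0.4031  (Qualcomm)
Σw_i=1.0000  μᵀw=0.1440
σ²=wᵀΣw=λ₁·μ_p+λ₂ = 0.235564·0.144 + -0.006489 = 0.027432 ≈ 0.0274


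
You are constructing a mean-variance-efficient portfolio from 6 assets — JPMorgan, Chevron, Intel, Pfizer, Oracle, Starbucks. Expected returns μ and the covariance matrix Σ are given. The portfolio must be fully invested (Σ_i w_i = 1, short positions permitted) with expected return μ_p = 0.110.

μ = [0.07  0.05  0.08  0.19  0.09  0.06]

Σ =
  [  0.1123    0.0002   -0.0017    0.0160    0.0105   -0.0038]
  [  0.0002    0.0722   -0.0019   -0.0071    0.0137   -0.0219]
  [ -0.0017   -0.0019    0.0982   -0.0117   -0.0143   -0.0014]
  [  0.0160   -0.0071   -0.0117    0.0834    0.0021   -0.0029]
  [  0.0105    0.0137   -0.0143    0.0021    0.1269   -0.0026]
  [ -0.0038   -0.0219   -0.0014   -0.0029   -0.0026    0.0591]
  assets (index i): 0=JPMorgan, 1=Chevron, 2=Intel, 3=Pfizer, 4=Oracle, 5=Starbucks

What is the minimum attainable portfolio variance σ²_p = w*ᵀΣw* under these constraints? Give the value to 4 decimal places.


0.0144

u=Σ⁻¹μ = [0.2700  1.3734  1.2745  2.5651  0.6752  1.7273]
v=Σ⁻¹𝟙 = [7.1910  22.6618  13.9301  15.2695  6.7121  27.1549]
a=μᵀu=0.841307  b=𝟙ᵀu=7.885456  c=𝟙ᵀv=92.919345  D=ac−b²=15.993310
λ₁=(c·0.110−b)/D = (92.919345·0.110−7.885456)/15.993310 = 0.146041
λ₂=(a−b·0.110)/D = (0.841307−7.885456·0.110)/15.993310 = -0.001631
w* = 0.146041·u + -0.001631·v:
  w_0 = 0.146041·0.2700 + -0.001631·7.1910 = 0.0277  (JPMorgan)
  w_1 = 0.146041·1.3734 + -0.001631·22.6618 = 0.1636  (Chevron)
  w_2 = 0.146041·1.2745 + -0.001631·13.9301 = 0.1634  (Intel)
  w_3 = 0.146041·2.5651 + -0.001631·15.2695 = 0.3497  (Pfizer)
  w_4 = 0.146041·0.6752 + -0.001631·6.7121 = 0.0877  (Oracle)
  w_5 = 0.146041·1.7273 + -0.001631·27.1549 = 0.2079  (Starbucks)
Σw_i=1.0000  μᵀw=0.1100
σ²=wᵀΣw=λ₁·μ_p+λ₂ = 0.146041·0.110 + -0.001631 = 0.014433 ≈ 0.0144


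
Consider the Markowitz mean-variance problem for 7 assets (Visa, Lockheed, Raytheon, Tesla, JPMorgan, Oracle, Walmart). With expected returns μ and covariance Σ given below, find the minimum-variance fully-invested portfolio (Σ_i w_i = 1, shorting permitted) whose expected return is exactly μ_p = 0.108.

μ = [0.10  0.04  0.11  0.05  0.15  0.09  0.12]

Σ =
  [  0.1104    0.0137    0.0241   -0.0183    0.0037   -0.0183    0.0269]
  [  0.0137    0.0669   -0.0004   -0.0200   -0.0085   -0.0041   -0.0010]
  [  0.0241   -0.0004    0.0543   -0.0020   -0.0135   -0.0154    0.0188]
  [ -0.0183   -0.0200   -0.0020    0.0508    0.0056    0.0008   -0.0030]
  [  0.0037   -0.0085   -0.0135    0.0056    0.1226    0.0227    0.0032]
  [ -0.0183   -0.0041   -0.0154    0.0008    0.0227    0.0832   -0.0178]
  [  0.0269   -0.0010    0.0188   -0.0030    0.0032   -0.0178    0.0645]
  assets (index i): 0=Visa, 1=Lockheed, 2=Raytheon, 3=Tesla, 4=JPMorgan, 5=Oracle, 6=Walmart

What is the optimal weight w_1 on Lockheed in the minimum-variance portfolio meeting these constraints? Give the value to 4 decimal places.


g=Σ⁻¹μ = [0.4143  1.2900  2.1125  1.6687  1.1116  1.6436  1.5680]
h=Σ⁻¹𝟙 = [6.6949  25.6937  19.0112  32.7837  6.4043  19.2270  14.0820]
a=μᵀg=0.911653  b=𝟙ᵀg=9.808585  c=𝟙ᵀh=123.896944  D=ac−b²=16.742708
λ₁=(c·0.108−b)/D = (123.896944·0.108−9.808585)/16.742708 = 0.213364
λ₂=(a−b·0.108)/D = (0.911653−9.808585·0.108)/16.742708 = -0.008820
w* = 0.213364·g + -0.008820·h:
  w_0 = 0.213364·0.4143 + -0.008820·6.6949 = 0.0293  (Visa)
  w_1 = 0.213364·1.2900 + -0.008820·25.6937 = 0.0486  (Lockheed)
  w_2 = 0.213364·2.1125 + -0.008820·19.0112 = 0.2830  (Raytheon)
  w_3 = 0.213364·1.6687 + -0.008820·32.7837 = 0.0669  (Tesla)
  w_4 = 0.213364·1.1116 + -0.008820·6.4043 = 0.1807  (JPMorgan)
  w_5 = 0.213364·1.6436 + -0.008820·19.2270 = 0.1811  (Oracle)
  w_6 = 0.213364·1.5680 + -0.008820·14.0820 = 0.2103  (Walmart)
Σw_i=1.0000  μᵀw=0.1080
σ²=wᵀΣw=λ₁·μ_p+λ₂ = 0.213364·0.108 + -0.008820 = 0.014223 ≈ 0.0142

0.0486


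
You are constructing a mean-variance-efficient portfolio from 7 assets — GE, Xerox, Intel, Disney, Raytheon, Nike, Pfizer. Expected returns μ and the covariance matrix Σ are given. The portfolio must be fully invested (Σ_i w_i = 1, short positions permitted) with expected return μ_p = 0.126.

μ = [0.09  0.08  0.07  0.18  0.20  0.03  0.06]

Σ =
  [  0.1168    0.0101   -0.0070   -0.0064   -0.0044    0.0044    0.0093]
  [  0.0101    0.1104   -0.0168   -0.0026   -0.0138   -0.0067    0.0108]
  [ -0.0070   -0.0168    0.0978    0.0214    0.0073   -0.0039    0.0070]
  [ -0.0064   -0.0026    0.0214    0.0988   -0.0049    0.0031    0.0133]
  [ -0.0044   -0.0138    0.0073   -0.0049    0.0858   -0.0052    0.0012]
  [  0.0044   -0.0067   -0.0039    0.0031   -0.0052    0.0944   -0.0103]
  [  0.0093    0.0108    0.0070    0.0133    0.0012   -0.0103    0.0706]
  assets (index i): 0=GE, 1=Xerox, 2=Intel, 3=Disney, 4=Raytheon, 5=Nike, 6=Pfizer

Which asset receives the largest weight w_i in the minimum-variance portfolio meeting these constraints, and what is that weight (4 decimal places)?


g=Σ⁻¹μ = [0.8696  1.0852  0.3506  1.9212  2.6560  0.4734  0.1965]
h=Σ⁻¹𝟙 = [7.7614  11.5459  9.7923  7.6650  14.1625  13.1446  10.6378]
a=μᵀg=1.092625  b=𝟙ᵀg=7.552479  c=𝟙ᵀh=74.709572  D=ac−b²=24.589617
λ₁=(c·0.126−b)/D = (74.709572·0.126−7.552479)/24.589617 = 0.075679
λ₂=(a−b·0.126)/D = (1.092625−7.552479·0.126)/24.589617 = 0.005735
w* = 0.075679·g + 0.005735·h:
  w_0 = 0.075679·0.8696 + 0.005735·7.7614 = 0.1103  (GE)
  w_1 = 0.075679·1.0852 + 0.005735·11.5459 = 0.1483  (Xerox)
  w_2 = 0.075679·0.3506 + 0.005735·9.7923 = 0.0827  (Intel)
  w_3 = 0.075679·1.9212 + 0.005735·7.6650 = 0.1894  (Disney)
  w_4 = 0.075679·2.6560 + 0.005735·14.1625 = 0.2822  (Raytheon)
  w_5 = 0.075679·0.4734 + 0.005735·13.1446 = 0.1112  (Nike)
  w_6 = 0.075679·0.1965 + 0.005735·10.6378 = 0.0759  (Pfizer)
Σw_i=1.0000  μᵀw=0.1260
σ²=wᵀΣw=λ₁·μ_p+λ₂ = 0.075679·0.126 + 0.005735 = 0.015270 ≈ 0.0153

Raytheon (0.2822)
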